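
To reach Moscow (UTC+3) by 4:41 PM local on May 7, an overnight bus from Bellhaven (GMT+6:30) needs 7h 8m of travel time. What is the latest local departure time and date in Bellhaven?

Target arrival in UTC: 4:41 PM − 3:00 = 1:41 PM on May 7.
Subtract 7 hours and 8 minutes → departure 6:33 AM UTC on May 7.
Bellhaven is UTC+6:30: 6:33 AM + 6:30 = 1:03 PM on May 7.

1:03 PM on May 7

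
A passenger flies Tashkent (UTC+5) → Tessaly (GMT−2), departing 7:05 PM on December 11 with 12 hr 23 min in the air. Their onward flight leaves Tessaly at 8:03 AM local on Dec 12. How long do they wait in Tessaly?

7 hours 35 minutes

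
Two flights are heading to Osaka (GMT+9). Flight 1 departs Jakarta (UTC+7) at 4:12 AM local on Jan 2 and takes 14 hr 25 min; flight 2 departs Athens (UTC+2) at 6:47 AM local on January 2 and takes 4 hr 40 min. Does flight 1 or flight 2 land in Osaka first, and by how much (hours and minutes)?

the second, by 2 hours 10 minutes

Flight 1 in UTC: 4:12 AM − 7:00 = 9:12 PM on Jan 1.
+14 hours and 25 minutes → arrive 11:37 AM UTC on Jan 2.
Flight 2 in UTC: 6:47 AM − 2:00 = 4:47 AM on Jan 2.
+4 hours and 40 minutes → arrive 9:27 AM UTC on Jan 2.
Flight 2 lands earlier by 2 hours 10 minutes.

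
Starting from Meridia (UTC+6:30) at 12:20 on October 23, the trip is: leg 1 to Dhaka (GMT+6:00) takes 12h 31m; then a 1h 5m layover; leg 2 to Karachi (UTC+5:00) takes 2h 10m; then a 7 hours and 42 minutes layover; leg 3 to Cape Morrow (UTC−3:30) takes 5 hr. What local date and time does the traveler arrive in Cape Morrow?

Convert departure to UTC: 12:20 − 6:30 = 05:50 UTC on Oct 23.
Add 12 hours 31 minutes leg 1 → 18:21 UTC.
Add 1 hour and 5 minutes layover in Dhaka → 19:26 UTC.
Add 2 hours and 10 minutes leg 2 → 21:36 UTC.
Add 7 hours and 42 minutes layover in Karachi → 05:18 UTC (Oct 24).
Add 5 hours leg 3 → 10:18 UTC.
Cape Morrow is UTC−3:30, so local arrival = 10:18 − 3:30 = 06:48 on Oct 24.

06:48 on Oct 24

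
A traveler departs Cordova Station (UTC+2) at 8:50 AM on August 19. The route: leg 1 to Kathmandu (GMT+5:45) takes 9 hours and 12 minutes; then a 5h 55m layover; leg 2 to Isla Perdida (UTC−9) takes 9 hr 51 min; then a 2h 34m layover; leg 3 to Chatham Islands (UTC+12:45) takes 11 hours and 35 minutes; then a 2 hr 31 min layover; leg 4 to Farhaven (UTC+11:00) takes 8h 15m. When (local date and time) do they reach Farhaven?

7:43 PM on August 21

Convert departure to UTC: 8:50 AM − 2:00 = 6:50 AM UTC on Aug 19.
Add 9 hours and 12 minutes leg 1 → 4:02 PM UTC.
Add 5 hours and 55 minutes layover in Kathmandu → 9:57 PM UTC.
Add 9 hours and 51 minutes leg 2 → 7:48 AM UTC (Aug 20).
Add 2 hours and 34 minutes layover in Isla Perdida → 10:22 AM UTC.
Add 11 hours and 35 minutes leg 3 → 9:57 PM UTC.
Add 2 hours 31 minutes layover in Chatham Islands → 12:28 AM UTC (Aug 21).
Add 8 hours 15 minutes leg 4 → 8:43 AM UTC.
Farhaven is UTC+11:00, so local arrival = 8:43 AM + 11:00 = 7:43 PM on Aug 21.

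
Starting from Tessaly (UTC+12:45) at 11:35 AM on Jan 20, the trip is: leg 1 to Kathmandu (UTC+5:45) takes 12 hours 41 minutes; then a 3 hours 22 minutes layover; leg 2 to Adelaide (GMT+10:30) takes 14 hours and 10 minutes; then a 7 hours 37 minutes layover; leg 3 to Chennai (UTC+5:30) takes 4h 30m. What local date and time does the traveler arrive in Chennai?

Convert departure to UTC: 11:35 AM − 12:45 = 10:50 PM UTC on Jan 19.
Add 12 hours and 41 minutes leg 1 → 11:31 AM UTC (Jan 20).
Add 3 hours and 22 minutes layover in Kathmandu → 2:53 PM UTC.
Add 14 hours 10 minutes leg 2 → 5:03 AM UTC (Jan 21).
Add 7 hours 37 minutes layover in Adelaide → 12:40 PM UTC.
Add 4 hours 30 minutes leg 3 → 5:10 PM UTC.
Chennai is UTC+5:30, so local arrival = 5:10 PM + 5:30 = 10:40 PM on Jan 21.

10:40 PM on Jan 21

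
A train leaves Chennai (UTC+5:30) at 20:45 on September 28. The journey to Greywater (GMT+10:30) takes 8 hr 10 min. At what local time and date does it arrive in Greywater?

09:55 on Sep 29

Convert departure to UTC: 20:45 − 5:30 = 15:15 UTC on Sep 28.
Add 8 hours 10 minutes travel time → 23:25 UTC.
Greywater is UTC+10:30, so local arrival = 23:25 + 10:30 = 09:55 on Sep 29.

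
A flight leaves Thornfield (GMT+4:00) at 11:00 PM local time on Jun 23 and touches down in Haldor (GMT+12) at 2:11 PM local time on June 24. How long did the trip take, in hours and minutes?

Haldor is 8:00 ahead of Thornfield.
Clock-face elapsed time (ignoring zones) is 15 hours 11 minutes.
Actual elapsed = 15 hours 11 minutes − 8:00 = 7 hours 11 minutes.

7 hours 11 minutes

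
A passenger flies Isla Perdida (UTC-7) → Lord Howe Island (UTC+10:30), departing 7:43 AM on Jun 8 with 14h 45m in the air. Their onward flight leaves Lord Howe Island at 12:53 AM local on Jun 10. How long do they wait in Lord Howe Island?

8 hours 55 minutes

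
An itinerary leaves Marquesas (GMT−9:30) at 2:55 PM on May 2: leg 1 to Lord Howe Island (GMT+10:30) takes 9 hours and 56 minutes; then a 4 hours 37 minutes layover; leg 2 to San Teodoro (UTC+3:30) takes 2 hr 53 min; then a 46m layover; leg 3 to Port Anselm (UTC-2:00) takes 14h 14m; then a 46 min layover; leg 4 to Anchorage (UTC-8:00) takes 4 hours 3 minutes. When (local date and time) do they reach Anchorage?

5:40 AM on May 4

Convert departure to UTC: 2:55 PM + 9:30 = 12:25 AM UTC on May 3.
Add 9 hours 56 minutes leg 1 → 10:21 AM UTC.
Add 4 hours and 37 minutes layover in Lord Howe Island → 2:58 PM UTC.
Add 2 hours 53 minutes leg 2 → 5:51 PM UTC.
Add 46 minutes layover in San Teodoro → 6:37 PM UTC.
Add 14 hours and 14 minutes leg 3 → 8:51 AM UTC (May 4).
Add 46 minutes layover in Port Anselm → 9:37 AM UTC.
Add 4 hours 3 minutes leg 4 → 1:40 PM UTC.
Anchorage is UTC−8:00, so local arrival = 1:40 PM − 8:00 = 5:40 AM on May 4.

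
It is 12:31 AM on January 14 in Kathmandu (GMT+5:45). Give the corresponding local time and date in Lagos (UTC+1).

7:46 PM on January 13

Lagos is 4:45 behind Kathmandu.
Shift by the zone difference: 12:31 AM − 4:45 = 7:46 PM on Jan 13 in Lagos.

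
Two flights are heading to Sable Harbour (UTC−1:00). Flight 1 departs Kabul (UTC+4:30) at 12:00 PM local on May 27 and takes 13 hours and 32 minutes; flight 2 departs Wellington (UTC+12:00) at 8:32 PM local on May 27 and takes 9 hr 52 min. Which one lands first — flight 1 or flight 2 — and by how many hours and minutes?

the second, by 2 hours 38 minutes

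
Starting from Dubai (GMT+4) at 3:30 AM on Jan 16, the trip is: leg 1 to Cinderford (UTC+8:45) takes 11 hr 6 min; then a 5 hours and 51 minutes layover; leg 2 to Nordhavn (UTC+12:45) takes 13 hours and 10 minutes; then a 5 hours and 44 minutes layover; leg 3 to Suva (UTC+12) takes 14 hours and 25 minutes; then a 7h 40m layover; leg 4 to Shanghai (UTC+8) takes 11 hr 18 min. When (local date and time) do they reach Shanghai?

Convert departure to UTC: 3:30 AM − 4:00 = 11:30 PM UTC on Jan 15.
Add 11 hours 6 minutes leg 1 → 10:36 AM UTC (Jan 16).
Add 5 hours and 51 minutes layover in Cinderford → 4:27 PM UTC.
Add 13 hours and 10 minutes leg 2 → 5:37 AM UTC (Jan 17).
Add 5 hours and 44 minutes layover in Nordhavn → 11:21 AM UTC.
Add 14 hours 25 minutes leg 3 → 1:46 AM UTC (Jan 18).
Add 7 hours and 40 minutes layover in Suva → 9:26 AM UTC.
Add 11 hours 18 minutes leg 4 → 8:44 PM UTC.
Shanghai is UTC+8:00, so local arrival = 8:44 PM + 8:00 = 4:44 AM on Jan 19.

4:44 AM on January 19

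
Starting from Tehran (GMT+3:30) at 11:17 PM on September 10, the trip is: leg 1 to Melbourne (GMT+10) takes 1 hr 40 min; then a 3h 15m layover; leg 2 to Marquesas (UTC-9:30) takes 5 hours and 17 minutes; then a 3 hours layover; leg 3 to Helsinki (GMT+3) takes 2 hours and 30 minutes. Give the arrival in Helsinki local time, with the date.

2:29 PM on Sep 11

Convert departure to UTC: 11:17 PM − 3:30 = 7:47 PM UTC on Sep 10.
Add 1 hour 40 minutes leg 1 → 9:27 PM UTC.
Add 3 hours 15 minutes layover in Melbourne → 12:42 AM UTC (Sep 11).
Add 5 hours and 17 minutes leg 2 → 5:59 AM UTC.
Add 3 hours layover in Marquesas → 8:59 AM UTC.
Add 2 hours and 30 minutes leg 3 → 11:29 AM UTC.
Helsinki is UTC+3:00, so local arrival = 11:29 AM + 3:00 = 2:29 PM on Sep 11.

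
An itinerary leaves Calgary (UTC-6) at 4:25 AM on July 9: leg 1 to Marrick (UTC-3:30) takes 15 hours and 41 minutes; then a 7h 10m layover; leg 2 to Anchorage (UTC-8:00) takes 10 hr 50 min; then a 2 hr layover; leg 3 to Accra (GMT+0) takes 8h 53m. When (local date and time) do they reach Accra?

6:59 AM on July 11

Convert departure to UTC: 4:25 AM + 6:00 = 10:25 AM UTC on Jul 9.
Add 15 hours and 41 minutes leg 1 → 2:06 AM UTC (Jul 10).
Add 7 hours and 10 minutes layover in Marrick → 9:16 AM UTC.
Add 10 hours and 50 minutes leg 2 → 8:06 PM UTC.
Add 2 hours layover in Anchorage → 10:06 PM UTC.
Add 8 hours and 53 minutes leg 3 → 6:59 AM UTC (Jul 11).
Accra is UTC+0, so local arrival is the same: 6:59 AM on Jul 11.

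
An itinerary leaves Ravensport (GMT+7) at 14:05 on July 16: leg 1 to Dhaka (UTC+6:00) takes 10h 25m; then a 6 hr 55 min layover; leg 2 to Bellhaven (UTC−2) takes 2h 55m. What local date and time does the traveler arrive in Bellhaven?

Convert departure to UTC: 14:05 − 7:00 = 07:05 UTC on Jul 16.
Add 10 hours 25 minutes leg 1 → 17:30 UTC.
Add 6 hours and 55 minutes layover in Dhaka → 00:25 UTC (Jul 17).
Add 2 hours and 55 minutes leg 2 → 03:20 UTC.
Bellhaven is UTC−2:00, so local arrival = 03:20 − 2:00 = 01:20 on Jul 17.

01:20 on Jul 17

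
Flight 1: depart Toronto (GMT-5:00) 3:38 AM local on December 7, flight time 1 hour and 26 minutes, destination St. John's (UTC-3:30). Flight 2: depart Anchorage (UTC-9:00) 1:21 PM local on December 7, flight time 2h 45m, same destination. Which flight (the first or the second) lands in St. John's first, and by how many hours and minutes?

Flight 1 in UTC: 3:38 AM + 5:00 = 8:38 AM on Dec 7.
+1 hour and 26 minutes → arrive 10:04 AM UTC on Dec 7.
Flight 2 in UTC: 1:21 PM + 9:00 = 10:21 PM on Dec 7.
+2 hours and 45 minutes → arrive 1:06 AM UTC on Dec 8.
Flight 1 lands earlier by 15 hours 2 minutes.

the first, by 15 hours 2 minutes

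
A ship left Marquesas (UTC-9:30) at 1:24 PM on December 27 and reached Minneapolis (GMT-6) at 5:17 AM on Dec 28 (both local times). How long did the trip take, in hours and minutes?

Departure in UTC: 1:24 PM + 9:30 = 10:54 PM on Dec 27.
Arrival in UTC: 5:17 AM + 6:00 = 11:17 AM on Dec 28.
Elapsed = 11:17 AM − 10:54 PM (+1 day) = 12 hours 23 minutes.

12 hours 23 minutes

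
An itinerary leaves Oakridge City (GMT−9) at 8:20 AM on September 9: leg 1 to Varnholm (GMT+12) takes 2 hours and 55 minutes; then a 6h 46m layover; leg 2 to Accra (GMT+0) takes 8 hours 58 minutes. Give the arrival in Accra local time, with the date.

11:59 AM on Sep 10

Convert departure to UTC: 8:20 AM + 9:00 = 5:20 PM UTC on Sep 9.
Add 2 hours and 55 minutes leg 1 → 8:15 PM UTC.
Add 6 hours and 46 minutes layover in Varnholm → 3:01 AM UTC (Sep 10).
Add 8 hours 58 minutes leg 2 → 11:59 AM UTC.
Accra is UTC+0, so local arrival is the same: 11:59 AM on Sep 10.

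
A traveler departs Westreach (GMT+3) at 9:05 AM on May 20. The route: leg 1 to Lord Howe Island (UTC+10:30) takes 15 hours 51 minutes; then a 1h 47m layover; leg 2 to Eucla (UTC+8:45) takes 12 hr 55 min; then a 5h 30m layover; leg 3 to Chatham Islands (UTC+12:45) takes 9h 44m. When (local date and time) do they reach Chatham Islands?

Convert departure to UTC: 9:05 AM − 3:00 = 6:05 AM UTC on May 20.
Add 15 hours 51 minutes leg 1 → 9:56 PM UTC.
Add 1 hour and 47 minutes layover in Lord Howe Island → 11:43 PM UTC.
Add 12 hours and 55 minutes leg 2 → 12:38 PM UTC (May 21).
Add 5 hours 30 minutes layover in Eucla → 6:08 PM UTC.
Add 9 hours 44 minutes leg 3 → 3:52 AM UTC (May 22).
Chatham Islands is UTC+12:45, so local arrival = 3:52 AM + 12:45 = 4:37 PM on May 22.

4:37 PM on May 22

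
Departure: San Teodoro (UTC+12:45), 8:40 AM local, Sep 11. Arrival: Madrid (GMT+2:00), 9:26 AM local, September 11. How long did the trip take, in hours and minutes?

11 hours 31 minutes

Madrid is 10:45 behind San Teodoro.
Clock-face elapsed time (ignoring zones) is 46 minutes.
Actual elapsed = 46 minutes + 10:45 = 11 hours 31 minutes.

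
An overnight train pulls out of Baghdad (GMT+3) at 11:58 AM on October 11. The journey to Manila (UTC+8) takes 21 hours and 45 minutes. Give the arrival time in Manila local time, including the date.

2:43 PM on Oct 12

Convert departure to UTC: 11:58 AM − 3:00 = 8:58 AM UTC on Oct 11.
Add 21 hours 45 minutes travel time → 6:43 AM UTC (Oct 12).
Manila is UTC+8:00, so local arrival = 6:43 AM + 8:00 = 2:43 PM on Oct 12.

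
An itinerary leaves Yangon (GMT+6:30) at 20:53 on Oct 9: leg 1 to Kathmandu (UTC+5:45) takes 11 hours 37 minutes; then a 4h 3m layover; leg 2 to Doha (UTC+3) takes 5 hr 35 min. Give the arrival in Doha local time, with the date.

Convert departure to UTC: 20:53 − 6:30 = 14:23 UTC on Oct 9.
Add 11 hours 37 minutes leg 1 → 02:00 UTC (Oct 10).
Add 4 hours and 3 minutes layover in Kathmandu → 06:03 UTC.
Add 5 hours 35 minutes leg 2 → 11:38 UTC.
Doha is UTC+3:00, so local arrival = 11:38 + 3:00 = 14:38 on Oct 10.

14:38 on October 10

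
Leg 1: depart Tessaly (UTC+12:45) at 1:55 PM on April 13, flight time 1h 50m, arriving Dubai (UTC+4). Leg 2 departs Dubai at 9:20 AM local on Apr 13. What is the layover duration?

Convert departure to UTC: 1:55 PM − 12:45 = 1:10 AM UTC on Apr 13.
Add 1 hour 50 minutes flight time → 3:00 AM UTC.
Dubai is UTC+4:00, so local arrival = 3:00 AM + 4:00 = 7:00 AM on Apr 13.
Layover = 9:20 AM − 7:00 AM = 2 hours 20 minutes.

2 hours 20 minutes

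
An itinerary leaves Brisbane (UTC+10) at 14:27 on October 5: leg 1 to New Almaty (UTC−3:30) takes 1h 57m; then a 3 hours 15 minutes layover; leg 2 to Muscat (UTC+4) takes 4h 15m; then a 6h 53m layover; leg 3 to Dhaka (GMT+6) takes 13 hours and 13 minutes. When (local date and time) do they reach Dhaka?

Convert departure to UTC: 14:27 − 10:00 = 04:27 UTC on Oct 5.
Add 1 hour 57 minutes leg 1 → 06:24 UTC.
Add 3 hours 15 minutes layover in New Almaty → 09:39 UTC.
Add 4 hours and 15 minutes leg 2 → 13:54 UTC.
Add 6 hours and 53 minutes layover in Muscat → 20:47 UTC.
Add 13 hours 13 minutes leg 3 → 10:00 UTC (Oct 6).
Dhaka is UTC+6:00, so local arrival = 10:00 + 6:00 = 16:00 on Oct 6.

16:00 on October 6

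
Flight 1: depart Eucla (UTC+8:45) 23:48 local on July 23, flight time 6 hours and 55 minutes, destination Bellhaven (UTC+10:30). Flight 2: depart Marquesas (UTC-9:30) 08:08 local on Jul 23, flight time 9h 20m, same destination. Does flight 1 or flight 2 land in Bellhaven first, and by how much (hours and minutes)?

the first, by 5 hours

Flight 1 in UTC: 23:48 − 8:45 = 15:03 on Jul 23.
+6 hours and 55 minutes → arrive 21:58 UTC on Jul 23.
Flight 2 in UTC: 08:08 + 9:30 = 17:38 on Jul 23.
+9 hours 20 minutes → arrive 02:58 UTC on Jul 24.
Flight 1 lands earlier by 5 hours.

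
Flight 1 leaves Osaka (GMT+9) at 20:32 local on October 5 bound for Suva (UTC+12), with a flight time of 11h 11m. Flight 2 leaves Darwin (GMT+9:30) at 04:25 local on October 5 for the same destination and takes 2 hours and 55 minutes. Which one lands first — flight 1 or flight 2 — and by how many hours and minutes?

Flight 1 in UTC: 20:32 − 9:00 = 11:32 on Oct 5.
+11 hours 11 minutes → arrive 22:43 UTC on Oct 5.
Flight 2 in UTC: 04:25 − 9:30 = 18:55 on Oct 4.
+2 hours and 55 minutes → arrive 21:50 UTC on Oct 4.
Flight 2 lands earlier by 24 hours 53 minutes.

the second, by 24 hours 53 minutes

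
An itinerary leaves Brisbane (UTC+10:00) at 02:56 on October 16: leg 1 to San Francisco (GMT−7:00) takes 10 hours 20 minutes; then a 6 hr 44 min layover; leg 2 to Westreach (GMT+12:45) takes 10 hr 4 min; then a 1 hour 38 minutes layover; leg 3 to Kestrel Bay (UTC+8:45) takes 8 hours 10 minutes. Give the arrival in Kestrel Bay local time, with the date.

14:37 on Oct 17

Convert departure to UTC: 02:56 − 10:00 = 16:56 UTC on Oct 15.
Add 10 hours 20 minutes leg 1 → 03:16 UTC (Oct 16).
Add 6 hours and 44 minutes layover in San Francisco → 10:00 UTC.
Add 10 hours 4 minutes leg 2 → 20:04 UTC.
Add 1 hour and 38 minutes layover in Westreach → 21:42 UTC.
Add 8 hours 10 minutes leg 3 → 05:52 UTC (Oct 17).
Kestrel Bay is UTC+8:45, so local arrival = 05:52 + 8:45 = 14:37 on Oct 17.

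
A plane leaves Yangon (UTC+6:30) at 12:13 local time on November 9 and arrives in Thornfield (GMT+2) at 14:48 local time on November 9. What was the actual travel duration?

7 hours 5 minutes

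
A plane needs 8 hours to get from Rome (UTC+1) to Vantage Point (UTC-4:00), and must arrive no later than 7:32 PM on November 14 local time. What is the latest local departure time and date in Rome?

Target arrival in UTC: 7:32 PM + 4:00 = 11:32 PM on Nov 14.
Subtract 8 hours → departure 3:32 PM UTC on Nov 14.
Rome is UTC+1:00: 3:32 PM + 1:00 = 4:32 PM on Nov 14.

4:32 PM on November 14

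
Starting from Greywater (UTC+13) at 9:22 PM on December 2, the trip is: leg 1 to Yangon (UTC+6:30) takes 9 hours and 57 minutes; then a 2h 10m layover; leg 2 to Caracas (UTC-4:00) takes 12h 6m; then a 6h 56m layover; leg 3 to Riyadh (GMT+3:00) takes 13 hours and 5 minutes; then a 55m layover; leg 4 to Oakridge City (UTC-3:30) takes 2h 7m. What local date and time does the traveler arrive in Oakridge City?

4:08 AM on Dec 4

Convert departure to UTC: 9:22 PM − 13:00 = 8:22 AM UTC on Dec 2.
Add 9 hours 57 minutes leg 1 → 6:19 PM UTC.
Add 2 hours 10 minutes layover in Yangon → 8:29 PM UTC.
Add 12 hours 6 minutes leg 2 → 8:35 AM UTC (Dec 3).
Add 6 hours and 56 minutes layover in Caracas → 3:31 PM UTC.
Add 13 hours 5 minutes leg 3 → 4:36 AM UTC (Dec 4).
Add 55 minutes layover in Riyadh → 5:31 AM UTC.
Add 2 hours 7 minutes leg 4 → 7:38 AM UTC.
Oakridge City is UTC−3:30, so local arrival = 7:38 AM − 3:30 = 4:08 AM on Dec 4.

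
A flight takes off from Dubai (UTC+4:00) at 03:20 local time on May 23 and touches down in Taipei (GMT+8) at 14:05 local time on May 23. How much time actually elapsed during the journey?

Departure in UTC: 03:20 − 4:00 = 23:20 on May 22.
Arrival in UTC: 14:05 − 8:00 = 06:05 on May 23.
Elapsed = 06:05 − 23:20 (+1 day) = 6 hours 45 minutes.

6 hours 45 minutes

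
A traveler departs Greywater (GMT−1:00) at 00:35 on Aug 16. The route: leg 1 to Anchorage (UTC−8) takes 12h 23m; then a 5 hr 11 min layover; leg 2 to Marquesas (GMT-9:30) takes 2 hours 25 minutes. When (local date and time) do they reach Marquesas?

Convert departure to UTC: 00:35 + 1:00 = 01:35 UTC on Aug 16.
Add 12 hours and 23 minutes leg 1 → 13:58 UTC.
Add 5 hours and 11 minutes layover in Anchorage → 19:09 UTC.
Add 2 hours and 25 minutes leg 2 → 21:34 UTC.
Marquesas is UTC−9:30, so local arrival = 21:34 − 9:30 = 12:04 on Aug 16.

12:04 on August 16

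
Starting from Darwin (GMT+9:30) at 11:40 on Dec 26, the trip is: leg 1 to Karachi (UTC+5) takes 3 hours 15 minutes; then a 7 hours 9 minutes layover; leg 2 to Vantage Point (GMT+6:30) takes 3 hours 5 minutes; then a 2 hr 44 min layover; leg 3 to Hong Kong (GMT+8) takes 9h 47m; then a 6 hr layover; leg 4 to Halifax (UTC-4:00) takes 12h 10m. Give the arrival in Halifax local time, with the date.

Convert departure to UTC: 11:40 − 9:30 = 02:10 UTC on Dec 26.
Add 3 hours 15 minutes leg 1 → 05:25 UTC.
Add 7 hours and 9 minutes layover in Karachi → 12:34 UTC.
Add 3 hours and 5 minutes leg 2 → 15:39 UTC.
Add 2 hours and 44 minutes layover in Vantage Point → 18:23 UTC.
Add 9 hours 47 minutes leg 3 → 04:10 UTC (Dec 27).
Add 6 hours layover in Hong Kong → 10:10 UTC.
Add 12 hours 10 minutes leg 4 → 22:20 UTC.
Halifax is UTC−4:00, so local arrival = 22:20 − 4:00 = 18:20 on Dec 27.

18:20 on December 27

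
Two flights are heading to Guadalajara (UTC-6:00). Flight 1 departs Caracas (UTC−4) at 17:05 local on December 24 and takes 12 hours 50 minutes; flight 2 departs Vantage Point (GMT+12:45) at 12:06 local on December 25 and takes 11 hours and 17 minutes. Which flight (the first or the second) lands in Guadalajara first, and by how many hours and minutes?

the first, by 43 minutes

Flight 1 in UTC: 17:05 + 4:00 = 21:05 on Dec 24.
+12 hours 50 minutes → arrive 09:55 UTC on Dec 25.
Flight 2 in UTC: 12:06 − 12:45 = 23:21 on Dec 24.
+11 hours 17 minutes → arrive 10:38 UTC on Dec 25.
Flight 1 lands earlier by 43 minutes.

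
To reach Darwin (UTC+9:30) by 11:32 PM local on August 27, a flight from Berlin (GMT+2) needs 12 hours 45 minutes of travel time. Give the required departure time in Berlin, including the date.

3:17 AM on Aug 27

Target arrival in UTC: 11:32 PM − 9:30 = 2:02 PM on Aug 27.
Subtract 12 hours 45 minutes → departure 1:17 AM UTC on Aug 27.
Berlin is UTC+2:00: 1:17 AM + 2:00 = 3:17 AM on Aug 27.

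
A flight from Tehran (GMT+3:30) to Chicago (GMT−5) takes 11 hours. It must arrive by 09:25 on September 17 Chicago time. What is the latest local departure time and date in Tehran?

06:55 on September 17

Target arrival in UTC: 09:25 + 5:00 = 14:25 on Sep 17.
Subtract 11 hours → departure 03:25 UTC on Sep 17.
Tehran is UTC+3:30: 03:25 + 3:30 = 06:55 on Sep 17.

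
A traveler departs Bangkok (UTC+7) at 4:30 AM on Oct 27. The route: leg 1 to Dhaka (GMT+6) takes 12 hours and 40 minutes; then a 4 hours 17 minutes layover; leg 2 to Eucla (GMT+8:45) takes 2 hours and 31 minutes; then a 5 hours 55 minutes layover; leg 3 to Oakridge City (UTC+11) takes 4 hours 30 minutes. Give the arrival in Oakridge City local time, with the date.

2:23 PM on October 28

Convert departure to UTC: 4:30 AM − 7:00 = 9:30 PM UTC on Oct 26.
Add 12 hours and 40 minutes leg 1 → 10:10 AM UTC (Oct 27).
Add 4 hours 17 minutes layover in Dhaka → 2:27 PM UTC.
Add 2 hours 31 minutes leg 2 → 4:58 PM UTC.
Add 5 hours and 55 minutes layover in Eucla → 10:53 PM UTC.
Add 4 hours and 30 minutes leg 3 → 3:23 AM UTC (Oct 28).
Oakridge City is UTC+11:00, so local arrival = 3:23 AM + 11:00 = 2:23 PM on Oct 28.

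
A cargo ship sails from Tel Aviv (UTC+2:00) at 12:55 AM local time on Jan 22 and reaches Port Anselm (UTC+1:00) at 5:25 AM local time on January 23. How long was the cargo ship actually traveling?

29 hours 30 minutes

Departure in UTC: 12:55 AM − 2:00 = 10:55 PM on Jan 21.
Arrival in UTC: 5:25 AM − 1:00 = 4:25 AM on Jan 23.
Elapsed = 4:25 AM − 10:55 PM (+2 days) = 29 hours 30 minutes.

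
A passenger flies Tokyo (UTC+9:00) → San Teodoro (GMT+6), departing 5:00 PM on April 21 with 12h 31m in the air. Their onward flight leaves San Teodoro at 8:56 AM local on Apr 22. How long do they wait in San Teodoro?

Convert departure to UTC: 5:00 PM − 9:00 = 8:00 AM UTC on Apr 21.
Add 12 hours 31 minutes flight time → 8:31 PM UTC.
San Teodoro is UTC+6:00, so local arrival = 8:31 PM + 6:00 = 2:31 AM on Apr 22.
Layover = 8:56 AM − 2:31 AM = 6 hours 25 minutes.

6 hours 25 minutes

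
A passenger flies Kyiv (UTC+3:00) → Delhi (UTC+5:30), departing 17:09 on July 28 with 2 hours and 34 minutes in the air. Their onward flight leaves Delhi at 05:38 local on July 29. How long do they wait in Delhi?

Convert departure to UTC: 17:09 − 3:00 = 14:09 UTC on Jul 28.
Add 2 hours 34 minutes flight time → 16:43 UTC.
Delhi is UTC+5:30, so local arrival = 16:43 + 5:30 = 22:13 on Jul 28.
Layover = 05:38 − 22:13 (+1 day) = 7 hours 25 minutes.

7 hours 25 minutes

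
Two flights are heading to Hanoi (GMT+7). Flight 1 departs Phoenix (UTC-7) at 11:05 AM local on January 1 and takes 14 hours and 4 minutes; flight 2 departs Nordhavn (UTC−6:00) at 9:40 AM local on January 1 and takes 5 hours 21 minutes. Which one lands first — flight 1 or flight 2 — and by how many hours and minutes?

the second, by 11 hours 8 minutes

Flight 1 in UTC: 11:05 AM + 7:00 = 6:05 PM on Jan 1.
+14 hours and 4 minutes → arrive 8:09 AM UTC on Jan 2.
Flight 2 in UTC: 9:40 AM + 6:00 = 3:40 PM on Jan 1.
+5 hours and 21 minutes → arrive 9:01 PM UTC on Jan 1.
Flight 2 lands earlier by 11 hours 8 minutes.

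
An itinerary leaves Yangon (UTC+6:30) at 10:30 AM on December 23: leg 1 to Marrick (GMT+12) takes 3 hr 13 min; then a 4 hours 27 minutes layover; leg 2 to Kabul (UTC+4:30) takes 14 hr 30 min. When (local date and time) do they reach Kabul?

Convert departure to UTC: 10:30 AM − 6:30 = 4:00 AM UTC on Dec 23.
Add 3 hours and 13 minutes leg 1 → 7:13 AM UTC.
Add 4 hours and 27 minutes layover in Marrick → 11:40 AM UTC.
Add 14 hours 30 minutes leg 2 → 2:10 AM UTC (Dec 24).
Kabul is UTC+4:30, so local arrival = 2:10 AM + 4:30 = 6:40 AM on Dec 24.

6:40 AM on December 24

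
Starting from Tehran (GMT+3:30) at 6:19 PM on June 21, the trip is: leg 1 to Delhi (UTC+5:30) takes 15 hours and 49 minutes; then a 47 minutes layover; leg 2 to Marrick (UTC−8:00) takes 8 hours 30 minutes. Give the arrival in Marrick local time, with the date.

7:55 AM on June 22

Convert departure to UTC: 6:19 PM − 3:30 = 2:49 PM UTC on Jun 21.
Add 15 hours and 49 minutes leg 1 → 6:38 AM UTC (Jun 22).
Add 47 minutes layover in Delhi → 7:25 AM UTC.
Add 8 hours 30 minutes leg 2 → 3:55 PM UTC.
Marrick is UTC−8:00, so local arrival = 3:55 PM − 8:00 = 7:55 AM on Jun 22.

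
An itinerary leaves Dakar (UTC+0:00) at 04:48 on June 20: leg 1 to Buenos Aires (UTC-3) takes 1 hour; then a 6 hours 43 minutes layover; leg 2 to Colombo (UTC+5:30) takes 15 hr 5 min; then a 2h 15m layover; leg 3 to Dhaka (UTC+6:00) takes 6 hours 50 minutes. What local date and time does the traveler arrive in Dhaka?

18:41 on June 21

Dakar is at UTC+0, so departure is already 04:48 UTC on Jun 20.
Add 1 hour leg 1 → 05:48 UTC.
Add 6 hours and 43 minutes layover in Buenos Aires → 12:31 UTC.
Add 15 hours and 5 minutes leg 2 → 03:36 UTC (Jun 21).
Add 2 hours 15 minutes layover in Colombo → 05:51 UTC.
Add 6 hours and 50 minutes leg 3 → 12:41 UTC.
Dhaka is UTC+6:00, so local arrival = 12:41 + 6:00 = 18:41 on Jun 21.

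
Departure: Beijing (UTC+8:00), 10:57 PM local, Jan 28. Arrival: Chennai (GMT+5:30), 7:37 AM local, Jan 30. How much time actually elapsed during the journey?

35 hours 10 minutes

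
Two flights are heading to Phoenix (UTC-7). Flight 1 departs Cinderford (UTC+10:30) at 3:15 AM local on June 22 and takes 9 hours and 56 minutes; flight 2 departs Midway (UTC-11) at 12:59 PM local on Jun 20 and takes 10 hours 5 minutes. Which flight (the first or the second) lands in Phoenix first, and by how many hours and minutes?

Flight 1 in UTC: 3:15 AM − 10:30 = 4:45 PM on Jun 21.
+9 hours 56 minutes → arrive 2:41 AM UTC on Jun 22.
Flight 2 in UTC: 12:59 PM + 11:00 = 11:59 PM on Jun 20.
+10 hours 5 minutes → arrive 10:04 AM UTC on Jun 21.
Flight 2 lands earlier by 16 hours 37 minutes.

the second, by 16 hours 37 minutes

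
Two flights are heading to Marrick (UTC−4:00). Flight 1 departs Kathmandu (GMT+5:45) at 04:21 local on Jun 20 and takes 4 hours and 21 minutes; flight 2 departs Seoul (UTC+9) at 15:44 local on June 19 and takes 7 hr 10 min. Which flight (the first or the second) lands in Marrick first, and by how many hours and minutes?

Flight 1 in UTC: 04:21 − 5:45 = 22:36 on Jun 19.
+4 hours 21 minutes → arrive 02:57 UTC on Jun 20.
Flight 2 in UTC: 15:44 − 9:00 = 06:44 on Jun 19.
+7 hours 10 minutes → arrive 13:54 UTC on Jun 19.
Flight 2 lands earlier by 13 hours 3 minutes.

the second, by 13 hours 3 minutes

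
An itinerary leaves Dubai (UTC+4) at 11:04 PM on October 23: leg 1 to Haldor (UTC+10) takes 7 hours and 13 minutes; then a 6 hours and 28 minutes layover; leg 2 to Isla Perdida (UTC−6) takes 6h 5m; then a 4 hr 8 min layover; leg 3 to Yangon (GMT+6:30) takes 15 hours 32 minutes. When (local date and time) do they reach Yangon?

Convert departure to UTC: 11:04 PM − 4:00 = 7:04 PM UTC on Oct 23.
Add 7 hours and 13 minutes leg 1 → 2:17 AM UTC (Oct 24).
Add 6 hours and 28 minutes layover in Haldor → 8:45 AM UTC.
Add 6 hours 5 minutes leg 2 → 2:50 PM UTC.
Add 4 hours and 8 minutes layover in Isla Perdida → 6:58 PM UTC.
Add 15 hours and 32 minutes leg 3 → 10:30 AM UTC (Oct 25).
Yangon is UTC+6:30, so local arrival = 10:30 AM + 6:30 = 5:00 PM on Oct 25.

5:00 PM on Oct 25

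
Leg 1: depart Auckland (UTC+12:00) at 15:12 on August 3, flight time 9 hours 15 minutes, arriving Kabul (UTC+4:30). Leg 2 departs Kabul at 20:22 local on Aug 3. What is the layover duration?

3 hours 25 minutes

Convert departure to UTC: 15:12 − 12:00 = 03:12 UTC on Aug 3.
Add 9 hours 15 minutes flight time → 12:27 UTC.
Kabul is UTC+4:30, so local arrival = 12:27 + 4:30 = 16:57 on Aug 3.
Layover = 20:22 − 16:57 = 3 hours 25 minutes.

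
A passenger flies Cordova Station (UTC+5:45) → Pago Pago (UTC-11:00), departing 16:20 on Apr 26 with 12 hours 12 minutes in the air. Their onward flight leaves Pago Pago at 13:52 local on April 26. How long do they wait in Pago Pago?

Convert departure to UTC: 16:20 − 5:45 = 10:35 UTC on Apr 26.
Add 12 hours and 12 minutes flight time → 22:47 UTC.
Pago Pago is UTC−11:00, so local arrival = 22:47 − 11:00 = 11:47 on Apr 26.
Layover = 13:52 − 11:47 = 2 hours 5 minutes.

2 hours 5 minutes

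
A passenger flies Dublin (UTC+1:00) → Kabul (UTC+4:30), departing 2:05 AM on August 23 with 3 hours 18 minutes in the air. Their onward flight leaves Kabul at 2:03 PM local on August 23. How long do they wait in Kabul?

Convert departure to UTC: 2:05 AM − 1:00 = 1:05 AM UTC on Aug 23.
Add 3 hours 18 minutes flight time → 4:23 AM UTC.
Kabul is UTC+4:30, so local arrival = 4:23 AM + 4:30 = 8:53 AM on Aug 23.
Layover = 2:03 PM − 8:53 AM = 5 hours 10 minutes.

5 hours 10 minutes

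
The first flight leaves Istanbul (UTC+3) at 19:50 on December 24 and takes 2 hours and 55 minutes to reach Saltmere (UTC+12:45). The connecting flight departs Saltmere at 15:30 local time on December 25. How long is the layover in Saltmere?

7 hours

Convert departure to UTC: 19:50 − 3:00 = 16:50 UTC on Dec 24.
Add 2 hours 55 minutes flight time → 19:45 UTC.
Saltmere is UTC+12:45, so local arrival = 19:45 + 12:45 = 08:30 on Dec 25.
Layover = 15:30 − 08:30 = 7 hours.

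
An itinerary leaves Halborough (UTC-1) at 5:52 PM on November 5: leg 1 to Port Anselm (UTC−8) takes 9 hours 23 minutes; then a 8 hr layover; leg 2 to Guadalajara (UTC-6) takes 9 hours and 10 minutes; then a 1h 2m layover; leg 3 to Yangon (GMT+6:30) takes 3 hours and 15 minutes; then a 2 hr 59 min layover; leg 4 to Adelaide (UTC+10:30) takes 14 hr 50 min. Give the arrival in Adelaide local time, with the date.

6:01 AM on Nov 8

Convert departure to UTC: 5:52 PM + 1:00 = 6:52 PM UTC on Nov 5.
Add 9 hours 23 minutes leg 1 → 4:15 AM UTC (Nov 6).
Add 8 hours layover in Port Anselm → 12:15 PM UTC.
Add 9 hours 10 minutes leg 2 → 9:25 PM UTC.
Add 1 hour 2 minutes layover in Guadalajara → 10:27 PM UTC.
Add 3 hours and 15 minutes leg 3 → 1:42 AM UTC (Nov 7).
Add 2 hours and 59 minutes layover in Yangon → 4:41 AM UTC.
Add 14 hours and 50 minutes leg 4 → 7:31 PM UTC.
Adelaide is UTC+10:30, so local arrival = 7:31 PM + 10:30 = 6:01 AM on Nov 8.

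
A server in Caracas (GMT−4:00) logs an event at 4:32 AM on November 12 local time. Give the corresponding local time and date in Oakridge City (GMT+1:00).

9:32 AM on Nov 12

In UTC: 4:32 AM + 4:00 = 8:32 AM on Nov 12.
Oakridge City is UTC+1:00: 8:32 AM + 1:00 = 9:32 AM on Nov 12.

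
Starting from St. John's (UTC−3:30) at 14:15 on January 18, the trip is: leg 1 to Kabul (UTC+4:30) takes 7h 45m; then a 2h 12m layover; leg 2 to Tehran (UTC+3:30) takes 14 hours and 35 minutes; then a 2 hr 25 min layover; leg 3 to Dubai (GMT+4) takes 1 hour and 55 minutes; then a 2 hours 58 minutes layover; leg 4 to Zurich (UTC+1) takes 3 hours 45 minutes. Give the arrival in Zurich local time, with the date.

Convert departure to UTC: 14:15 + 3:30 = 17:45 UTC on Jan 18.
Add 7 hours and 45 minutes leg 1 → 01:30 UTC (Jan 19).
Add 2 hours and 12 minutes layover in Kabul → 03:42 UTC.
Add 14 hours and 35 minutes leg 2 → 18:17 UTC.
Add 2 hours 25 minutes layover in Tehran → 20:42 UTC.
Add 1 hour 55 minutes leg 3 → 22:37 UTC.
Add 2 hours and 58 minutes layover in Dubai → 01:35 UTC (Jan 20).
Add 3 hours 45 minutes leg 4 → 05:20 UTC.
Zurich is UTC+1:00, so local arrival = 05:20 + 1:00 = 06:20 on Jan 20.

06:20 on January 20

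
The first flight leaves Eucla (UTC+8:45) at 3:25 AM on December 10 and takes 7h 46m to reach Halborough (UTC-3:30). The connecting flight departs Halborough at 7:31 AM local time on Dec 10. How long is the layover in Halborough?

Convert departure to UTC: 3:25 AM − 8:45 = 6:40 PM UTC on Dec 9.
Add 7 hours 46 minutes flight time → 2:26 AM UTC (Dec 10).
Halborough is UTC−3:30, so local arrival = 2:26 AM − 3:30 = 10:56 PM on Dec 9.
Layover = 7:31 AM − 10:56 PM (+1 day) = 8 hours 35 minutes.

8 hours 35 minutes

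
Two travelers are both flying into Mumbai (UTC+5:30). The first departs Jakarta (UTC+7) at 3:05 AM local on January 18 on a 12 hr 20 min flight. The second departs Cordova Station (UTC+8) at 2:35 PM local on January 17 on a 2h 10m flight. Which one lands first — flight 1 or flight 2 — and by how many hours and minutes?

Flight 1 in UTC: 3:05 AM − 7:00 = 8:05 PM on Jan 17.
+12 hours 20 minutes → arrive 8:25 AM UTC on Jan 18.
Flight 2 in UTC: 2:35 PM − 8:00 = 6:35 AM on Jan 17.
+2 hours and 10 minutes → arrive 8:45 AM UTC on Jan 17.
Flight 2 lands earlier by 23 hours 40 minutes.

the second, by 23 hours 40 minutes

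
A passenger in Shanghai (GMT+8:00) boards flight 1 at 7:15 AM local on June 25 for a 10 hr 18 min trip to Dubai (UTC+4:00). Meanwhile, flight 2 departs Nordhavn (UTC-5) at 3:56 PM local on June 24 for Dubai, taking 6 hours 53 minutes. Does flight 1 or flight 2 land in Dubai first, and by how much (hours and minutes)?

Flight 1 in UTC: 7:15 AM − 8:00 = 11:15 PM on Jun 24.
+10 hours 18 minutes → arrive 9:33 AM UTC on Jun 25.
Flight 2 in UTC: 3:56 PM + 5:00 = 8:56 PM on Jun 24.
+6 hours and 53 minutes → arrive 3:49 AM UTC on Jun 25.
Flight 2 lands earlier by 5 hours 44 minutes.

the second, by 5 hours 44 minutes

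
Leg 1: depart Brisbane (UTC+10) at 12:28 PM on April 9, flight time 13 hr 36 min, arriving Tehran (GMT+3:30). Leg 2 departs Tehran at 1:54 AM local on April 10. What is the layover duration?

6 hours 20 minutes

Convert departure to UTC: 12:28 PM − 10:00 = 2:28 AM UTC on Apr 9.
Add 13 hours 36 minutes flight time → 4:04 PM UTC.
Tehran is UTC+3:30, so local arrival = 4:04 PM + 3:30 = 7:34 PM on Apr 9.
Layover = 1:54 AM − 7:34 PM (+1 day) = 6 hours 20 minutes.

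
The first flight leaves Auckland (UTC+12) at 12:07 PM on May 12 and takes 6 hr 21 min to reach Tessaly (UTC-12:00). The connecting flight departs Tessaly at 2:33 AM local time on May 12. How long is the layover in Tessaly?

8 hours 5 minutes

Convert departure to UTC: 12:07 PM − 12:00 = 12:07 AM UTC on May 12.
Add 6 hours 21 minutes flight time → 6:28 AM UTC.
Tessaly is UTC−12:00, so local arrival = 6:28 AM − 12:00 = 6:28 PM on May 11.
Layover = 2:33 AM − 6:28 PM (+1 day) = 8 hours 5 minutes.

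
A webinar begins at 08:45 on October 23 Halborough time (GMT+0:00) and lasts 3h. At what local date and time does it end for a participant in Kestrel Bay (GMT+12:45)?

Halborough is at UTC+0, so start is already 08:45 UTC on Oct 23.
Add 3 hours duration → 11:45 UTC.
Kestrel Bay is UTC+12:45, so local end time = 11:45 + 12:45 = 00:30 on Oct 24.

00:30 on October 24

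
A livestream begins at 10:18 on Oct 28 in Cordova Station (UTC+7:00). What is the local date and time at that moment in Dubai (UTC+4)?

In UTC: 10:18 − 7:00 = 03:18 on Oct 28.
Dubai is UTC+4:00: 03:18 + 4:00 = 07:18 on Oct 28.

07:18 on Oct 28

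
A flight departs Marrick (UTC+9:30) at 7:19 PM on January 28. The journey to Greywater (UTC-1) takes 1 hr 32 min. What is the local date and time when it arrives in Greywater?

10:21 AM on January 28

Convert departure to UTC: 7:19 PM − 9:30 = 9:49 AM UTC on Jan 28.
Add 1 hour 32 minutes travel time → 11:21 AM UTC.
Greywater is UTC−1:00, so local arrival = 11:21 AM − 1:00 = 10:21 AM on Jan 28.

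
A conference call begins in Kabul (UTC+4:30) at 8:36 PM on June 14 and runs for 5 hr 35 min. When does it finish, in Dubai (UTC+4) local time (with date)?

1:41 AM on June 15

Convert start to UTC: 8:36 PM − 4:30 = 4:06 PM UTC on Jun 14.
Add 5 hours 35 minutes duration → 9:41 PM UTC.
Dubai is UTC+4:00, so local end time = 9:41 PM + 4:00 = 1:41 AM on Jun 15.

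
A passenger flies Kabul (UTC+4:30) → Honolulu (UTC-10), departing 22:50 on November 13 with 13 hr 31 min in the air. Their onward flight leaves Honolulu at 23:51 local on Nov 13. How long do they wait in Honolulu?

2 hours

Convert departure to UTC: 22:50 − 4:30 = 18:20 UTC on Nov 13.
Add 13 hours 31 minutes flight time → 07:51 UTC (Nov 14).
Honolulu is UTC−10:00, so local arrival = 07:51 − 10:00 = 21:51 on Nov 13.
Layover = 23:51 − 21:51 = 2 hours.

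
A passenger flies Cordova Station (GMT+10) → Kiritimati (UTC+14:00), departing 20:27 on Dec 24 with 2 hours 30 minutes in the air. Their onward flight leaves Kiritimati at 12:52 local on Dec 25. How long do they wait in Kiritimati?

Convert departure to UTC: 20:27 − 10:00 = 10:27 UTC on Dec 24.
Add 2 hours 30 minutes flight time → 12:57 UTC.
Kiritimati is UTC+14:00, so local arrival = 12:57 + 14:00 = 02:57 on Dec 25.
Layover = 12:52 − 02:57 = 9 hours 55 minutes.

9 hours 55 minutes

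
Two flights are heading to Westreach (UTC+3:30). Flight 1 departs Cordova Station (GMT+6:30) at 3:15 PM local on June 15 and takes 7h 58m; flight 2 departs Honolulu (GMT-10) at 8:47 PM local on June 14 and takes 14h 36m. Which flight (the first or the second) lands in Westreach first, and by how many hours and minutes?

Flight 1 in UTC: 3:15 PM − 6:30 = 8:45 AM on Jun 15.
+7 hours and 58 minutes → arrive 4:43 PM UTC on Jun 15.
Flight 2 in UTC: 8:47 PM + 10:00 = 6:47 AM on Jun 15.
+14 hours and 36 minutes → arrive 9:23 PM UTC on Jun 15.
Flight 1 lands earlier by 4 hours 40 minutes.

the first, by 4 hours 40 minutes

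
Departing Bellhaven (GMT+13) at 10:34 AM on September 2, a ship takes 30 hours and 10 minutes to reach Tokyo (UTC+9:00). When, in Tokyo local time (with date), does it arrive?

Convert departure to UTC: 10:34 AM − 13:00 = 9:34 PM UTC on Sep 1.
Add 30 hours and 10 minutes travel time → 3:44 AM UTC (Sep 3).
Tokyo is UTC+9:00, so local arrival = 3:44 AM + 9:00 = 12:44 PM on Sep 3.

12:44 PM on September 3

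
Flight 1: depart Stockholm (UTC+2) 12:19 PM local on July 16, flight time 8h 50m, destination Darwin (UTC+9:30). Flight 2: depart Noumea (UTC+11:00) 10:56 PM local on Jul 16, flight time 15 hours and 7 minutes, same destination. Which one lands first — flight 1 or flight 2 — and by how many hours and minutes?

Flight 1 in UTC: 12:19 PM − 2:00 = 10:19 AM on Jul 16.
+8 hours 50 minutes → arrive 7:09 PM UTC on Jul 16.
Flight 2 in UTC: 10:56 PM − 11:00 = 11:56 AM on Jul 16.
+15 hours and 7 minutes → arrive 3:03 AM UTC on Jul 17.
Flight 1 lands earlier by 7 hours 54 minutes.

the first, by 7 hours 54 minutes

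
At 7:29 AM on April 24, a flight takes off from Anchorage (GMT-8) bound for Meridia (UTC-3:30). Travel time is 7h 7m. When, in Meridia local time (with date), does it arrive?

Meridia is 4:30 ahead of Anchorage.
After 7 hours 7 minutes it is 2:36 PM in Anchorage.
Shift by the zone difference: 2:36 PM + 4:30 = 7:06 PM on Apr 24 in Meridia.

7:06 PM on Apr 24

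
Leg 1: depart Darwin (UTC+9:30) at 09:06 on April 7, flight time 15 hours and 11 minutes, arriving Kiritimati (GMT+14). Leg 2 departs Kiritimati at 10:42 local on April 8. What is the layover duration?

5 hours 55 minutes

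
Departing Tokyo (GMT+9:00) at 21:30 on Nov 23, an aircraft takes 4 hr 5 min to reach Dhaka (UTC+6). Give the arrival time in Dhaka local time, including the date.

22:35 on November 23

Convert departure to UTC: 21:30 − 9:00 = 12:30 UTC on Nov 23.
Add 4 hours and 5 minutes travel time → 16:35 UTC.
Dhaka is UTC+6:00, so local arrival = 16:35 + 6:00 = 22:35 on Nov 23.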